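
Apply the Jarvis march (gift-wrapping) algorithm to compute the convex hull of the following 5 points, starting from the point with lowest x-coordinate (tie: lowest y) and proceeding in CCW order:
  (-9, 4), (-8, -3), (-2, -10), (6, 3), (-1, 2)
Hull (CCW) = [(-9, 4), (-8, -3), (-2, -10), (6, 3)]

Jarvis march: at each step, from the current hull vertex p, select the next vertex q as the point such that every other point lies strictly to the left of (or on) the directed line p → q. (Equivalently: for every other point r, the cross product (q − p) × (r − p) ≥ 0.)
Starting point (lowest x, tie lowest y): (-9, 4). Wrap until returning to start. Resulting hull: (-9, 4), (-8, -3), (-2, -10), (6, 3).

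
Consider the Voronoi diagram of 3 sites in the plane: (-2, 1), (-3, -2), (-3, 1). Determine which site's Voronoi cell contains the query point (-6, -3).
Nearest site = (-3, -2)

The Voronoi cell of site s contains exactly those query points closer to s than to any other site. Compute squared distances from q = (-6, -3) to each site:
  (-3 − -6)² + (-2 − -3)² = 10
  (-3 − -6)² + (1 − -3)² = 25
  (-2 − -6)² + (1 − -3)² = 32
Minimum is attained by (-3, -2), so q lies in its Voronoi cell.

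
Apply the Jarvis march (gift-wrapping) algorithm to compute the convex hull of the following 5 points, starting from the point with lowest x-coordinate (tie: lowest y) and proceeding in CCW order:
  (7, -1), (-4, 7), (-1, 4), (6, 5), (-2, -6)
Hull (CCW) = [(-4, 7), (-2, -6), (7, -1), (6, 5)]

Jarvis march: at each step, from the current hull vertex p, select the next vertex q as the point such that every other point lies strictly to the left of (or on) the directed line p → q. (Equivalently: for every other point r, the cross product (q − p) × (r − p) ≥ 0.)
Starting point (lowest x, tie lowest y): (-4, 7). Wrap until returning to start. Resulting hull: (-4, 7), (-2, -6), (7, -1), (6, 5).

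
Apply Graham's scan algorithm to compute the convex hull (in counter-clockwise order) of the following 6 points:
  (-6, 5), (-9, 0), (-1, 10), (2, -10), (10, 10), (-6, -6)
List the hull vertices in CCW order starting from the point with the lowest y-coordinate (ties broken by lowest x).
Hull (CCW) = [(2, -10), (10, 10), (-1, 10), (-6, 5), (-9, 0), (-6, -6)]

Graham scan procedure:
  1. Find the pivot p₀ = point with lowest y (tie → lowest x): (2, -10).
  2. Sort the remaining points by polar angle around p₀.
  3. Walk through sorted points, maintaining a stack; pop the top while the last three entries make a non-left turn (cross product ≤ 0).
  4. Final stack is the convex hull in CCW order: (2, -10), (10, 10), (-1, 10), (-6, 5), (-9, 0), (-6, -6).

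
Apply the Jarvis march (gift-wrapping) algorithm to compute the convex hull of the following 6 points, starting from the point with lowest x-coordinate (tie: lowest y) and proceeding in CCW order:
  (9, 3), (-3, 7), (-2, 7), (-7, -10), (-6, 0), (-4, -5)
Hull (CCW) = [(-7, -10), (9, 3), (-2, 7), (-3, 7), (-6, 0)]

Jarvis march: at each step, from the current hull vertex p, select the next vertex q as the point such that every other point lies strictly to the left of (or on) the directed line p → q. (Equivalently: for every other point r, the cross product (q − p) × (r − p) ≥ 0.)
Starting point (lowest x, tie lowest y): (-7, -10). Wrap until returning to start. Resulting hull: (-7, -10), (9, 3), (-2, 7), (-3, 7), (-6, 0).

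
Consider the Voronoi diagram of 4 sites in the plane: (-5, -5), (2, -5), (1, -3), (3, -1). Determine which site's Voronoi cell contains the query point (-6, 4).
Nearest site = (-5, -5)

The Voronoi cell of site s contains exactly those query points closer to s than to any other site. Compute squared distances from q = (-6, 4) to each site:
  (-5 − -6)² + (-5 − 4)² = 82
  (1 − -6)² + (-3 − 4)² = 98
  (3 − -6)² + (-1 − 4)² = 106
  (2 − -6)² + (-5 − 4)² = 145
Minimum is attained by (-5, -5), so q lies in its Voronoi cell.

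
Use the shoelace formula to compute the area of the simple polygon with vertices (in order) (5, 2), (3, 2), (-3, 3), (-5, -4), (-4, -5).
Area = 36

Shoelace formula: Area = (1/2) |Σ_i (x_i · y_{i+1} − x_{i+1} · y_i)| (indices mod n). Compute each cross term:
  (5)(2) − (3)(2) = 4
  (3)(3) − (-3)(2) = 15
  (-3)(-4) − (-5)(3) = 27
  (-5)(-5) − (-4)(-4) = 9
  (-4)(2) − (5)(-5) = 17
Sum = 72, so (signed) Area = 72/2 = 36, |Area| = 36.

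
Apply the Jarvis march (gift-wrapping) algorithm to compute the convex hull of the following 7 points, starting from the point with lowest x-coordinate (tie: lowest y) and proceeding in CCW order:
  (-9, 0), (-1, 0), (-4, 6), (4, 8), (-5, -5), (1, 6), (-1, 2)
Hull (CCW) = [(-9, 0), (-5, -5), (-1, 0), (4, 8), (-4, 6)]

Jarvis march: at each step, from the current hull vertex p, select the next vertex q as the point such that every other point lies strictly to the left of (or on) the directed line p → q. (Equivalently: for every other point r, the cross product (q − p) × (r − p) ≥ 0.)
Starting point (lowest x, tie lowest y): (-9, 0). Wrap until returning to start. Resulting hull: (-9, 0), (-5, -5), (-1, 0), (4, 8), (-4, 6).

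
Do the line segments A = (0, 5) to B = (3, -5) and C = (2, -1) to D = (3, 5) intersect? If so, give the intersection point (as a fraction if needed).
No (intersection of containing lines falls outside at least one segment)

Parametrize and solve: t = 9/14, s = -1/14. At least one of these is outside [0, 1], so the segments do not intersect.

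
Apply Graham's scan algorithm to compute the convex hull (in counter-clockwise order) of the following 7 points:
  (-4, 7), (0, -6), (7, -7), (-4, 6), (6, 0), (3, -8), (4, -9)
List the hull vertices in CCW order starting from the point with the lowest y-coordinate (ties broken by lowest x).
Hull (CCW) = [(4, -9), (7, -7), (6, 0), (-4, 7), (-4, 6), (0, -6)]

Graham scan procedure:
  1. Find the pivot p₀ = point with lowest y (tie → lowest x): (4, -9).
  2. Sort the remaining points by polar angle around p₀.
  3. Walk through sorted points, maintaining a stack; pop the top while the last three entries make a non-left turn (cross product ≤ 0).
  4. Final stack is the convex hull in CCW order: (4, -9), (7, -7), (6, 0), (-4, 7), (-4, 6), (0, -6).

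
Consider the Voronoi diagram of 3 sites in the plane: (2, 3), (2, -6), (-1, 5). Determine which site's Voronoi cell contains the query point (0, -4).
Nearest site = (2, -6)

The Voronoi cell of site s contains exactly those query points closer to s than to any other site. Compute squared distances from q = (0, -4) to each site:
  (2 − 0)² + (-6 − -4)² = 8
  (2 − 0)² + (3 − -4)² = 53
  (-1 − 0)² + (5 − -4)² = 82
Minimum is attained by (2, -6), so q lies in its Voronoi cell.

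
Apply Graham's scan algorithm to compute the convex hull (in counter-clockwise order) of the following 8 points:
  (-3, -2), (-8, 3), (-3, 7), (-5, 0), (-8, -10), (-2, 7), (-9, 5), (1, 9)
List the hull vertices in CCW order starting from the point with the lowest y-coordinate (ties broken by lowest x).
Hull (CCW) = [(-8, -10), (-3, -2), (1, 9), (-9, 5)]

Graham scan procedure:
  1. Find the pivot p₀ = point with lowest y (tie → lowest x): (-8, -10).
  2. Sort the remaining points by polar angle around p₀.
  3. Walk through sorted points, maintaining a stack; pop the top while the last three entries make a non-left turn (cross product ≤ 0).
  4. Final stack is the convex hull in CCW order: (-8, -10), (-3, -2), (1, 9), (-9, 5).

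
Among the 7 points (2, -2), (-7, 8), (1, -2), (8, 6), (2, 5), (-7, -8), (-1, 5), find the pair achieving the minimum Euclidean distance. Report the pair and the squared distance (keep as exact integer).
Pair = ((2, -2), (1, -2)); squared distance = 1

Compute all C(7, 2) = 21 pairwise squared distances (x_i − x_j)² + (y_i − y_j)². The minimum is 1, attained by the pair ((2, -2), (1, -2)).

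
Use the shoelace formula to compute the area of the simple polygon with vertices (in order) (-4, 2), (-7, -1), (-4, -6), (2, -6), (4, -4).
Area = 50

Shoelace formula: Area = (1/2) |Σ_i (x_i · y_{i+1} − x_{i+1} · y_i)| (indices mod n). Compute each cross term:
  (-4)(-1) − (-7)(2) = 18
  (-7)(-6) − (-4)(-1) = 38
  (-4)(-6) − (2)(-6) = 36
  (2)(-4) − (4)(-6) = 16
  (4)(2) − (-4)(-4) = -8
Sum = 100, so (signed) Area = 100/2 = 50, |Area| = 50.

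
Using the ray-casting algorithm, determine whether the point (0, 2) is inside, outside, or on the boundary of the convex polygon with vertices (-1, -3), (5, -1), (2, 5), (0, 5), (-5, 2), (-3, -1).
The point (0, 2) lies strictly inside the polygon

Cast a horizontal ray to the right from the query point and count how many polygon edges it crosses (each edge strictly once or zero times, handled with the usual half-open convention). 
Parity of crossings → odd ⇒ inside.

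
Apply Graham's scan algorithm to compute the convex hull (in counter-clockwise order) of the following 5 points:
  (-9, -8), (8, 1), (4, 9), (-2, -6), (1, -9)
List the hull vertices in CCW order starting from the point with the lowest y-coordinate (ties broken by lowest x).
Hull (CCW) = [(1, -9), (8, 1), (4, 9), (-9, -8)]

Graham scan procedure:
  1. Find the pivot p₀ = point with lowest y (tie → lowest x): (1, -9).
  2. Sort the remaining points by polar angle around p₀.
  3. Walk through sorted points, maintaining a stack; pop the top while the last three entries make a non-left turn (cross product ≤ 0).
  4. Final stack is the convex hull in CCW order: (1, -9), (8, 1), (4, 9), (-9, -8).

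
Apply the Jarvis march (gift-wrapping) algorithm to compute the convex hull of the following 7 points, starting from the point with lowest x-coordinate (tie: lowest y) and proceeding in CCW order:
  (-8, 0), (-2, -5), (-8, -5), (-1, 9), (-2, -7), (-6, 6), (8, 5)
Hull (CCW) = [(-8, -5), (-2, -7), (8, 5), (-1, 9), (-6, 6), (-8, 0)]

Jarvis march: at each step, from the current hull vertex p, select the next vertex q as the point such that every other point lies strictly to the left of (or on) the directed line p → q. (Equivalently: for every other point r, the cross product (q − p) × (r − p) ≥ 0.)
Starting point (lowest x, tie lowest y): (-8, -5). Wrap until returning to start. Resulting hull: (-8, -5), (-2, -7), (8, 5), (-1, 9), (-6, 6), (-8, 0).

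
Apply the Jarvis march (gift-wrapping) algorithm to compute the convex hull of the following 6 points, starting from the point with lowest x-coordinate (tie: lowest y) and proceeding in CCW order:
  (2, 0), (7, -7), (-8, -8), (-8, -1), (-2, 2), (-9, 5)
Hull (CCW) = [(-9, 5), (-8, -8), (7, -7), (2, 0), (-2, 2)]

Jarvis march: at each step, from the current hull vertex p, select the next vertex q as the point such that every other point lies strictly to the left of (or on) the directed line p → q. (Equivalently: for every other point r, the cross product (q − p) × (r − p) ≥ 0.)
Starting point (lowest x, tie lowest y): (-9, 5). Wrap until returning to start. Resulting hull: (-9, 5), (-8, -8), (7, -7), (2, 0), (-2, 2).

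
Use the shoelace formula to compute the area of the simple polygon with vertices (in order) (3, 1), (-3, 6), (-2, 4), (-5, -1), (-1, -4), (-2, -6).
Area = 38

Shoelace formula: Area = (1/2) |Σ_i (x_i · y_{i+1} − x_{i+1} · y_i)| (indices mod n). Compute each cross term:
  (3)(6) − (-3)(1) = 21
  (-3)(4) − (-2)(6) = 0
  (-2)(-1) − (-5)(4) = 22
  (-5)(-4) − (-1)(-1) = 19
  (-1)(-6) − (-2)(-4) = -2
  (-2)(1) − (3)(-6) = 16
Sum = 76, so (signed) Area = 76/2 = 38, |Area| = 38.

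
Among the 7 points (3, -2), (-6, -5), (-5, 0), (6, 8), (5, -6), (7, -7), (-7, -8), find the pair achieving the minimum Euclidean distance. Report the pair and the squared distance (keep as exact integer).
Pair = ((5, -6), (7, -7)); squared distance = 5

Compute all C(7, 2) = 21 pairwise squared distances (x_i − x_j)² + (y_i − y_j)². The minimum is 5, attained by the pair ((5, -6), (7, -7)).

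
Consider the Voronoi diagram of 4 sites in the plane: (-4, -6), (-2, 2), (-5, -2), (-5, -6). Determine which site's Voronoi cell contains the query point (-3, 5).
Nearest site = (-2, 2)

The Voronoi cell of site s contains exactly those query points closer to s than to any other site. Compute squared distances from q = (-3, 5) to each site:
  (-2 − -3)² + (2 − 5)² = 10
  (-5 − -3)² + (-2 − 5)² = 53
  (-4 − -3)² + (-6 − 5)² = 122
  (-5 − -3)² + (-6 − 5)² = 125
Minimum is attained by (-2, 2), so q lies in its Voronoi cell.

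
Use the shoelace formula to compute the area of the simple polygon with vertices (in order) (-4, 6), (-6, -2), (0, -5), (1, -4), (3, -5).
Area = 42

Shoelace formula: Area = (1/2) |Σ_i (x_i · y_{i+1} − x_{i+1} · y_i)| (indices mod n). Compute each cross term:
  (-4)(-2) − (-6)(6) = 44
  (-6)(-5) − (0)(-2) = 30
  (0)(-4) − (1)(-5) = 5
  (1)(-5) − (3)(-4) = 7
  (3)(6) − (-4)(-5) = -2
Sum = 84, so (signed) Area = 84/2 = 42, |Area| = 42.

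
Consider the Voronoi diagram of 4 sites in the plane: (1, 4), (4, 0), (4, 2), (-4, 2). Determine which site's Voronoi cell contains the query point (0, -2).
Nearest site = (4, 0)

The Voronoi cell of site s contains exactly those query points closer to s than to any other site. Compute squared distances from q = (0, -2) to each site:
  (4 − 0)² + (0 − -2)² = 20
  (-4 − 0)² + (2 − -2)² = 32
  (4 − 0)² + (2 − -2)² = 32
  (1 − 0)² + (4 − -2)² = 37
Minimum is attained by (4, 0), so q lies in its Voronoi cell.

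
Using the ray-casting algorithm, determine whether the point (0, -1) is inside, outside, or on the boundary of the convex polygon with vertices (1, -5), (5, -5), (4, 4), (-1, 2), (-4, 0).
The point (0, -1) lies strictly inside the polygon

Cast a horizontal ray to the right from the query point and count how many polygon edges it crosses (each edge strictly once or zero times, handled with the usual half-open convention). 
Parity of crossings → odd ⇒ inside.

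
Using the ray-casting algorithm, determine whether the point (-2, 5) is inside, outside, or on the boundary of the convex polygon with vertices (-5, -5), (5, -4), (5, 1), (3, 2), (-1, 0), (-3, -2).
The point (-2, 5) lies strictly outside the polygon

Cast a horizontal ray to the right from the query point and count how many polygon edges it crosses (each edge strictly once or zero times, handled with the usual half-open convention). 
Parity of crossings → even ⇒ outside.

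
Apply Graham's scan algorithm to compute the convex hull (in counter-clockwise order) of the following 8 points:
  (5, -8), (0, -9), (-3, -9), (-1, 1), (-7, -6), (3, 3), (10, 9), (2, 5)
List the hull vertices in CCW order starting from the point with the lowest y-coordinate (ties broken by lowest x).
Hull (CCW) = [(-3, -9), (0, -9), (5, -8), (10, 9), (2, 5), (-7, -6)]

Graham scan procedure:
  1. Find the pivot p₀ = point with lowest y (tie → lowest x): (-3, -9).
  2. Sort the remaining points by polar angle around p₀.
  3. Walk through sorted points, maintaining a stack; pop the top while the last three entries make a non-left turn (cross product ≤ 0).
  4. Final stack is the convex hull in CCW order: (-3, -9), (0, -9), (5, -8), (10, 9), (2, 5), (-7, -6).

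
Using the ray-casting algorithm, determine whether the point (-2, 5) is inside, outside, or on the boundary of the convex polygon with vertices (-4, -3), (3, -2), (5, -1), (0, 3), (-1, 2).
The point (-2, 5) lies strictly outside the polygon

Cast a horizontal ray to the right from the query point and count how many polygon edges it crosses (each edge strictly once or zero times, handled with the usual half-open convention). 
Parity of crossings → even ⇒ outside.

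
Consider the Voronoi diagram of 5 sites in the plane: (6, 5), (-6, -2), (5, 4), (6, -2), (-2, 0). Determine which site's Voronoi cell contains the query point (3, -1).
Nearest site = (6, -2)

The Voronoi cell of site s contains exactly those query points closer to s than to any other site. Compute squared distances from q = (3, -1) to each site:
  (6 − 3)² + (-2 − -1)² = 10
  (-2 − 3)² + (0 − -1)² = 26
  (5 − 3)² + (4 − -1)² = 29
  (6 − 3)² + (5 − -1)² = 45
  (-6 − 3)² + (-2 − -1)² = 82
Minimum is attained by (6, -2), so q lies in its Voronoi cell.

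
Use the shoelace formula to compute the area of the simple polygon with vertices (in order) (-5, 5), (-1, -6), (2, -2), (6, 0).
Area = 91/2

Shoelace formula: Area = (1/2) |Σ_i (x_i · y_{i+1} − x_{i+1} · y_i)| (indices mod n). Compute each cross term:
  (-5)(-6) − (-1)(5) = 35
  (-1)(-2) − (2)(-6) = 14
  (2)(0) − (6)(-2) = 12
  (6)(5) − (-5)(0) = 30
Sum = 91, so (signed) Area = 91/2 = 91/2, |Area| = 91/2.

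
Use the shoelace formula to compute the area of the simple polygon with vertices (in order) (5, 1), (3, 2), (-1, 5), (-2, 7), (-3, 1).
Area = 19

Shoelace formula: Area = (1/2) |Σ_i (x_i · y_{i+1} − x_{i+1} · y_i)| (indices mod n). Compute each cross term:
  (5)(2) − (3)(1) = 7
  (3)(5) − (-1)(2) = 17
  (-1)(7) − (-2)(5) = 3
  (-2)(1) − (-3)(7) = 19
  (-3)(1) − (5)(1) = -8
Sum = 38, so (signed) Area = 38/2 = 19, |Area| = 19.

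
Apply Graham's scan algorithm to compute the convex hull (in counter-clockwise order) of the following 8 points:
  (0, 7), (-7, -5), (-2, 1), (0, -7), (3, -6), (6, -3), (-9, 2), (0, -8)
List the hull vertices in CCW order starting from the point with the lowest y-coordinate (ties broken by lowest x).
Hull (CCW) = [(0, -8), (3, -6), (6, -3), (0, 7), (-9, 2), (-7, -5)]

Graham scan procedure:
  1. Find the pivot p₀ = point with lowest y (tie → lowest x): (0, -8).
  2. Sort the remaining points by polar angle around p₀.
  3. Walk through sorted points, maintaining a stack; pop the top while the last three entries make a non-left turn (cross product ≤ 0).
  4. Final stack is the convex hull in CCW order: (0, -8), (3, -6), (6, -3), (0, 7), (-9, 2), (-7, -5).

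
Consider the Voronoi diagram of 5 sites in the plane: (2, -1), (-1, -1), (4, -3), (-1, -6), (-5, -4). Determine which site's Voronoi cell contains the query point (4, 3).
Nearest site = (2, -1)

The Voronoi cell of site s contains exactly those query points closer to s than to any other site. Compute squared distances from q = (4, 3) to each site:
  (2 − 4)² + (-1 − 3)² = 20
  (4 − 4)² + (-3 − 3)² = 36
  (-1 − 4)² + (-1 − 3)² = 41
  (-1 − 4)² + (-6 − 3)² = 106
  (-5 − 4)² + (-4 − 3)² = 130
Minimum is attained by (2, -1), so q lies in its Voronoi cell.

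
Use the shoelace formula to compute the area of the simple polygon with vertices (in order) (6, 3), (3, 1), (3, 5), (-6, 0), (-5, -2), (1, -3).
Area = 89/2

Shoelace formula: Area = (1/2) |Σ_i (x_i · y_{i+1} − x_{i+1} · y_i)| (indices mod n). Compute each cross term:
  (6)(1) − (3)(3) = -3
  (3)(5) − (3)(1) = 12
  (3)(0) − (-6)(5) = 30
  (-6)(-2) − (-5)(0) = 12
  (-5)(-3) − (1)(-2) = 17
  (1)(3) − (6)(-3) = 21
Sum = 89, so (signed) Area = 89/2 = 89/2, |Area| = 89/2.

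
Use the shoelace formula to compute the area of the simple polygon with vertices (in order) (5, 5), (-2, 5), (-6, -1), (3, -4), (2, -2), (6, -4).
Area = 75

Shoelace formula: Area = (1/2) |Σ_i (x_i · y_{i+1} − x_{i+1} · y_i)| (indices mod n). Compute each cross term:
  (5)(5) − (-2)(5) = 35
  (-2)(-1) − (-6)(5) = 32
  (-6)(-4) − (3)(-1) = 27
  (3)(-2) − (2)(-4) = 2
  (2)(-4) − (6)(-2) = 4
  (6)(5) − (5)(-4) = 50
Sum = 150, so (signed) Area = 150/2 = 75, |Area| = 75.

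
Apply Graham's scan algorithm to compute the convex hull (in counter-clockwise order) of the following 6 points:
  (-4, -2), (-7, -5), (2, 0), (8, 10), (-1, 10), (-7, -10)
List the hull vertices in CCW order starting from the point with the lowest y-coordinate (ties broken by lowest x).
Hull (CCW) = [(-7, -10), (2, 0), (8, 10), (-1, 10), (-7, -5)]

Graham scan procedure:
  1. Find the pivot p₀ = point with lowest y (tie → lowest x): (-7, -10).
  2. Sort the remaining points by polar angle around p₀.
  3. Walk through sorted points, maintaining a stack; pop the top while the last three entries make a non-left turn (cross product ≤ 0).
  4. Final stack is the convex hull in CCW order: (-7, -10), (2, 0), (8, 10), (-1, 10), (-7, -5).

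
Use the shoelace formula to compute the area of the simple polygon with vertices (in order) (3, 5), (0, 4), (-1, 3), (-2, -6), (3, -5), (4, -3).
Area = 48

Shoelace formula: Area = (1/2) |Σ_i (x_i · y_{i+1} − x_{i+1} · y_i)| (indices mod n). Compute each cross term:
  (3)(4) − (0)(5) = 12
  (0)(3) − (-1)(4) = 4
  (-1)(-6) − (-2)(3) = 12
  (-2)(-5) − (3)(-6) = 28
  (3)(-3) − (4)(-5) = 11
  (4)(5) − (3)(-3) = 29
Sum = 96, so (signed) Area = 96/2 = 48, |Area| = 48.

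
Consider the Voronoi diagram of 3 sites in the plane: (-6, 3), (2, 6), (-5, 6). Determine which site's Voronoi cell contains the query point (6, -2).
Nearest site = (2, 6)

The Voronoi cell of site s contains exactly those query points closer to s than to any other site. Compute squared distances from q = (6, -2) to each site:
  (2 − 6)² + (6 − -2)² = 80
  (-6 − 6)² + (3 − -2)² = 169
  (-5 − 6)² + (6 − -2)² = 185
Minimum is attained by (2, 6), so q lies in its Voronoi cell.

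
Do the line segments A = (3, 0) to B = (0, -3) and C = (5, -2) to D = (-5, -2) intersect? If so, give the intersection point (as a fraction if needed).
Yes; intersection at (1, -2) (t = 2/3 on AB, s = 2/5 on CD)

Parametrize AB as A + t(B − A) = (3 + -3 t, 0 + -3 t) and CD as C + s(D − C) = (5 + -10 s, -2 + 0 s). Solve the linear system for (t, s). Determinant = 30 ≠ 0, so a unique intersection of the containing lines exists. Solution: t = 2/3, s = 2/5 — both in [0, 1], so the segments cross. Intersection point: (1, -2).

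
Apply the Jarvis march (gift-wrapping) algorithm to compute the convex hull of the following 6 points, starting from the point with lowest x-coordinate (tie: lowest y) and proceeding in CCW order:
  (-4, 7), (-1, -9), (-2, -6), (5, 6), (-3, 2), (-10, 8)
Hull (CCW) = [(-10, 8), (-1, -9), (5, 6)]

Jarvis march: at each step, from the current hull vertex p, select the next vertex q as the point such that every other point lies strictly to the left of (or on) the directed line p → q. (Equivalently: for every other point r, the cross product (q − p) × (r − p) ≥ 0.)
Starting point (lowest x, tie lowest y): (-10, 8). Wrap until returning to start. Resulting hull: (-10, 8), (-1, -9), (5, 6).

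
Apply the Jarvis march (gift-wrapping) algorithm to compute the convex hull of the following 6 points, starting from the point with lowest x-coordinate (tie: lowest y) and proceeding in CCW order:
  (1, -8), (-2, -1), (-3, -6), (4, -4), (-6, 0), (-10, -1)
Hull (CCW) = [(-10, -1), (-3, -6), (1, -8), (4, -4), (-2, -1), (-6, 0)]

Jarvis march: at each step, from the current hull vertex p, select the next vertex q as the point such that every other point lies strictly to the left of (or on) the directed line p → q. (Equivalently: for every other point r, the cross product (q − p) × (r − p) ≥ 0.)
Starting point (lowest x, tie lowest y): (-10, -1). Wrap until returning to start. Resulting hull: (-10, -1), (-3, -6), (1, -8), (4, -4), (-2, -1), (-6, 0).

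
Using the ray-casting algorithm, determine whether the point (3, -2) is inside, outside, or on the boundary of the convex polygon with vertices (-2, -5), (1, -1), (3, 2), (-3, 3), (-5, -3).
The point (3, -2) lies strictly outside the polygon

Cast a horizontal ray to the right from the query point and count how many polygon edges it crosses (each edge strictly once or zero times, handled with the usual half-open convention). 
Parity of crossings → even ⇒ outside.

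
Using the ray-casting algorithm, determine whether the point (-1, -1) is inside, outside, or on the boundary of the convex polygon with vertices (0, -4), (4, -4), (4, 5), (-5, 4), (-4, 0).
The point (-1, -1) lies strictly inside the polygon

Cast a horizontal ray to the right from the query point and count how many polygon edges it crosses (each edge strictly once or zero times, handled with the usual half-open convention). 
Parity of crossings → odd ⇒ inside.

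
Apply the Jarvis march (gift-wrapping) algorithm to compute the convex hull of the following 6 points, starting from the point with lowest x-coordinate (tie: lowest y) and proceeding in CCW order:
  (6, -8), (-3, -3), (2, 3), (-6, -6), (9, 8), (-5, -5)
Hull (CCW) = [(-6, -6), (6, -8), (9, 8), (2, 3)]

Jarvis march: at each step, from the current hull vertex p, select the next vertex q as the point such that every other point lies strictly to the left of (or on) the directed line p → q. (Equivalently: for every other point r, the cross product (q − p) × (r − p) ≥ 0.)
Starting point (lowest x, tie lowest y): (-6, -6). Wrap until returning to start. Resulting hull: (-6, -6), (6, -8), (9, 8), (2, 3).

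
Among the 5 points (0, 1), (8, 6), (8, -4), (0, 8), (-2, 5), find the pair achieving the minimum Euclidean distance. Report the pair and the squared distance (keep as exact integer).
Pair = ((0, 8), (-2, 5)); squared distance = 13

Compute all C(5, 2) = 10 pairwise squared distances (x_i − x_j)² + (y_i − y_j)². The minimum is 13, attained by the pair ((0, 8), (-2, 5)).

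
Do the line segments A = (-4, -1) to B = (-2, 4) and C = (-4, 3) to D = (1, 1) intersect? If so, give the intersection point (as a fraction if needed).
Yes; intersection at (-76/29, 71/29) (t = 20/29 on AB, s = 8/29 on CD)

Parametrize AB as A + t(B − A) = (-4 + 2 t, -1 + 5 t) and CD as C + s(D − C) = (-4 + 5 s, 3 + -2 s). Solve the linear system for (t, s). Determinant = 29 ≠ 0, so a unique intersection of the containing lines exists. Solution: t = 20/29, s = 8/29 — both in [0, 1], so the segments cross. Intersection point: (-76/29, 71/29).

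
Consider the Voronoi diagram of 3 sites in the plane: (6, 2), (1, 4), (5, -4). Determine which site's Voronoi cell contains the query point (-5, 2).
Nearest site = (1, 4)

The Voronoi cell of site s contains exactly those query points closer to s than to any other site. Compute squared distances from q = (-5, 2) to each site:
  (1 − -5)² + (4 − 2)² = 40
  (6 − -5)² + (2 − 2)² = 121
  (5 − -5)² + (-4 − 2)² = 136
Minimum is attained by (1, 4), so q lies in its Voronoi cell.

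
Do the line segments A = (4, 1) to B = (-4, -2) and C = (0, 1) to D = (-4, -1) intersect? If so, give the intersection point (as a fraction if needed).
No (intersection of containing lines falls outside at least one segment)

Parametrize and solve: t = 2, s = 3. At least one of these is outside [0, 1], so the segments do not intersect.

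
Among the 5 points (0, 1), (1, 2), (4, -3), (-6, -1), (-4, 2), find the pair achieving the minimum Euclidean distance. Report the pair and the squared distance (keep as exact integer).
Pair = ((0, 1), (1, 2)); squared distance = 2

Compute all C(5, 2) = 10 pairwise squared distances (x_i − x_j)² + (y_i − y_j)². The minimum is 2, attained by the pair ((0, 1), (1, 2)).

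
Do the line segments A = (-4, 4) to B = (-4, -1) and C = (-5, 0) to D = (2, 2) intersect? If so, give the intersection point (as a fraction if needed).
Yes; intersection at (-4, 2/7) (t = 26/35 on AB, s = 1/7 on CD)

Parametrize AB as A + t(B − A) = (-4 + 0 t, 4 + -5 t) and CD as C + s(D − C) = (-5 + 7 s, 0 + 2 s). Solve the linear system for (t, s). Determinant = -35 ≠ 0, so a unique intersection of the containing lines exists. Solution: t = 26/35, s = 1/7 — both in [0, 1], so the segments cross. Intersection point: (-4, 2/7).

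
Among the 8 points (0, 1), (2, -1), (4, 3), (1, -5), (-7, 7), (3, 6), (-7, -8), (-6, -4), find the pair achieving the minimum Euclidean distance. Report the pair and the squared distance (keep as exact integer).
Pair = ((0, 1), (2, -1)); squared distance = 8

Compute all C(8, 2) = 28 pairwise squared distances (x_i − x_j)² + (y_i − y_j)². The minimum is 8, attained by the pair ((0, 1), (2, -1)).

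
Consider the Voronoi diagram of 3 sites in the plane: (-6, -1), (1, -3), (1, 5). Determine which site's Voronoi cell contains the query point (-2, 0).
Nearest site = (-6, -1)

The Voronoi cell of site s contains exactly those query points closer to s than to any other site. Compute squared distances from q = (-2, 0) to each site:
  (-6 − -2)² + (-1 − 0)² = 17
  (1 − -2)² + (-3 − 0)² = 18
  (1 − -2)² + (5 − 0)² = 34
Minimum is attained by (-6, -1), so q lies in its Voronoi cell.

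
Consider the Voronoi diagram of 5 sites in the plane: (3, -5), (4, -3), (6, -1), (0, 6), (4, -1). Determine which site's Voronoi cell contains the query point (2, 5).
Nearest site = (0, 6)

The Voronoi cell of site s contains exactly those query points closer to s than to any other site. Compute squared distances from q = (2, 5) to each site:
  (0 − 2)² + (6 − 5)² = 5
  (4 − 2)² + (-1 − 5)² = 40
  (6 − 2)² + (-1 − 5)² = 52
  (4 − 2)² + (-3 − 5)² = 68
  (3 − 2)² + (-5 − 5)² = 101
Minimum is attained by (0, 6), so q lies in its Voronoi cell.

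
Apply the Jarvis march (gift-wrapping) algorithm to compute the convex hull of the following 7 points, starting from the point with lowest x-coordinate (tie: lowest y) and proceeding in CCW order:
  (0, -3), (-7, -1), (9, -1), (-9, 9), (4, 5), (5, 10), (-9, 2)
Hull (CCW) = [(-9, 2), (-7, -1), (0, -3), (9, -1), (5, 10), (-9, 9)]

Jarvis march: at each step, from the current hull vertex p, select the next vertex q as the point such that every other point lies strictly to the left of (or on) the directed line p → q. (Equivalently: for every other point r, the cross product (q − p) × (r − p) ≥ 0.)
Starting point (lowest x, tie lowest y): (-9, 2). Wrap until returning to start. Resulting hull: (-9, 2), (-7, -1), (0, -3), (9, -1), (5, 10), (-9, 9).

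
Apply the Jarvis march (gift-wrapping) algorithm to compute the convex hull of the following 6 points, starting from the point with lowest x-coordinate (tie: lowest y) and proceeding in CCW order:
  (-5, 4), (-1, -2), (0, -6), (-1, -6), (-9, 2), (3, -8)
Hull (CCW) = [(-9, 2), (-1, -6), (3, -8), (-5, 4)]

Jarvis march: at each step, from the current hull vertex p, select the next vertex q as the point such that every other point lies strictly to the left of (or on) the directed line p → q. (Equivalently: for every other point r, the cross product (q − p) × (r − p) ≥ 0.)
Starting point (lowest x, tie lowest y): (-9, 2). Wrap until returning to start. Resulting hull: (-9, 2), (-1, -6), (3, -8), (-5, 4).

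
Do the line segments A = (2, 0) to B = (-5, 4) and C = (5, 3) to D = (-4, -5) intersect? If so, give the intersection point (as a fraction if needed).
Yes; intersection at (163/92, 3/23) (t = 3/92 on AB, s = 33/92 on CD)

Parametrize AB as A + t(B − A) = (2 + -7 t, 0 + 4 t) and CD as C + s(D − C) = (5 + -9 s, 3 + -8 s). Solve the linear system for (t, s). Determinant = -92 ≠ 0, so a unique intersection of the containing lines exists. Solution: t = 3/92, s = 33/92 — both in [0, 1], so the segments cross. Intersection point: (163/92, 3/23).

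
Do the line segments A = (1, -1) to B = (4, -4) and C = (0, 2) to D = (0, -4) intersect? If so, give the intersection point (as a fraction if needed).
No (intersection of containing lines falls outside at least one segment)

Parametrize and solve: t = -1/3, s = 1/3. At least one of these is outside [0, 1], so the segments do not intersect.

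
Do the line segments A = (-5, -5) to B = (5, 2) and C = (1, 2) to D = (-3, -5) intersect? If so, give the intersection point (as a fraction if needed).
Yes; intersection at (-5/3, -8/3) (t = 1/3 on AB, s = 2/3 on CD)

Parametrize AB as A + t(B − A) = (-5 + 10 t, -5 + 7 t) and CD as C + s(D − C) = (1 + -4 s, 2 + -7 s). Solve the linear system for (t, s). Determinant = 42 ≠ 0, so a unique intersection of the containing lines exists. Solution: t = 1/3, s = 2/3 — both in [0, 1], so the segments cross. Intersection point: (-5/3, -8/3).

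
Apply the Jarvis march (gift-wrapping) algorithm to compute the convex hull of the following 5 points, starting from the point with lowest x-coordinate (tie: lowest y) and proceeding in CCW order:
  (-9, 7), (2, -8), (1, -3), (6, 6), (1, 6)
Hull (CCW) = [(-9, 7), (2, -8), (6, 6)]

Jarvis march: at each step, from the current hull vertex p, select the next vertex q as the point such that every other point lies strictly to the left of (or on) the directed line p → q. (Equivalently: for every other point r, the cross product (q − p) × (r − p) ≥ 0.)
Starting point (lowest x, tie lowest y): (-9, 7). Wrap until returning to start. Resulting hull: (-9, 7), (2, -8), (6, 6).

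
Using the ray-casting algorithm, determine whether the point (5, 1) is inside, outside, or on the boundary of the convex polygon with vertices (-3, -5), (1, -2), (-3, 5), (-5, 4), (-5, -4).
The point (5, 1) lies strictly outside the polygon

Cast a horizontal ray to the right from the query point and count how many polygon edges it crosses (each edge strictly once or zero times, handled with the usual half-open convention). 
Parity of crossings → even ⇒ outside.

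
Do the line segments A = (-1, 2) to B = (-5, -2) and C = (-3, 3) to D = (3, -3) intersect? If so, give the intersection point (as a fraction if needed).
Yes; intersection at (-3/2, 3/2) (t = 1/8 on AB, s = 1/4 on CD)

Parametrize AB as A + t(B − A) = (-1 + -4 t, 2 + -4 t) and CD as C + s(D − C) = (-3 + 6 s, 3 + -6 s). Solve the linear system for (t, s). Determinant = -48 ≠ 0, so a unique intersection of the containing lines exists. Solution: t = 1/8, s = 1/4 — both in [0, 1], so the segments cross. Intersection point: (-3/2, 3/2).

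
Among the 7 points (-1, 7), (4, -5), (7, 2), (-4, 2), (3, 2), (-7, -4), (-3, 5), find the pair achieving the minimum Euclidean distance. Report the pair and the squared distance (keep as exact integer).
Pair = ((-1, 7), (-3, 5)); squared distance = 8

Compute all C(7, 2) = 21 pairwise squared distances (x_i − x_j)² + (y_i − y_j)². The minimum is 8, attained by the pair ((-1, 7), (-3, 5)).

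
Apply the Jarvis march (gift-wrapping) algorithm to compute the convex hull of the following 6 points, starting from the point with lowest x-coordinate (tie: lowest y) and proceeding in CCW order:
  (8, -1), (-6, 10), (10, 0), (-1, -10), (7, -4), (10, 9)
Hull (CCW) = [(-6, 10), (-1, -10), (7, -4), (10, 0), (10, 9)]

Jarvis march: at each step, from the current hull vertex p, select the next vertex q as the point such that every other point lies strictly to the left of (or on) the directed line p → q. (Equivalently: for every other point r, the cross product (q − p) × (r − p) ≥ 0.)
Starting point (lowest x, tie lowest y): (-6, 10). Wrap until returning to start. Resulting hull: (-6, 10), (-1, -10), (7, -4), (10, 0), (10, 9).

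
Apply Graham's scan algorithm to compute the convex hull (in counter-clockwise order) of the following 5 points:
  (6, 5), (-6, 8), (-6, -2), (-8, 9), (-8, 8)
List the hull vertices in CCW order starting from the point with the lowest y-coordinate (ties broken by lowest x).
Hull (CCW) = [(-6, -2), (6, 5), (-8, 9), (-8, 8)]

Graham scan procedure:
  1. Find the pivot p₀ = point with lowest y (tie → lowest x): (-6, -2).
  2. Sort the remaining points by polar angle around p₀.
  3. Walk through sorted points, maintaining a stack; pop the top while the last three entries make a non-left turn (cross product ≤ 0).
  4. Final stack is the convex hull in CCW order: (-6, -2), (6, 5), (-8, 9), (-8, 8).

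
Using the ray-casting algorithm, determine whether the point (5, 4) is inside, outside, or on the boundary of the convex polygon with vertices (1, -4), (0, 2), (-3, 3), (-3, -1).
The point (5, 4) lies strictly outside the polygon

Cast a horizontal ray to the right from the query point and count how many polygon edges it crosses (each edge strictly once or zero times, handled with the usual half-open convention). 
Parity of crossings → even ⇒ outside.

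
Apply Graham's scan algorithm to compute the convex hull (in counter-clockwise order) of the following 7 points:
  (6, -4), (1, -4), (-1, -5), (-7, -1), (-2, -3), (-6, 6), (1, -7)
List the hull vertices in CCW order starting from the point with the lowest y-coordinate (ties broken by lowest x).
Hull (CCW) = [(1, -7), (6, -4), (-6, 6), (-7, -1)]

Graham scan procedure:
  1. Find the pivot p₀ = point with lowest y (tie → lowest x): (1, -7).
  2. Sort the remaining points by polar angle around p₀.
  3. Walk through sorted points, maintaining a stack; pop the top while the last three entries make a non-left turn (cross product ≤ 0).
  4. Final stack is the convex hull in CCW order: (1, -7), (6, -4), (-6, 6), (-7, -1).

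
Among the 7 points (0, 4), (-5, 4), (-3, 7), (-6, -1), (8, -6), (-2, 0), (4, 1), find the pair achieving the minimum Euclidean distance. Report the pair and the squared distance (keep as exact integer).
Pair = ((-5, 4), (-3, 7)); squared distance = 13

Compute all C(7, 2) = 21 pairwise squared distances (x_i − x_j)² + (y_i − y_j)². The minimum is 13, attained by the pair ((-5, 4), (-3, 7)).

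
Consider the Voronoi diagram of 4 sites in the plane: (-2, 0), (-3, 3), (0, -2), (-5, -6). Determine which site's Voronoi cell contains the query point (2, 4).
Nearest site = (-3, 3)

The Voronoi cell of site s contains exactly those query points closer to s than to any other site. Compute squared distances from q = (2, 4) to each site:
  (-3 − 2)² + (3 − 4)² = 26
  (-2 − 2)² + (0 − 4)² = 32
  (0 − 2)² + (-2 − 4)² = 40
  (-5 − 2)² + (-6 − 4)² = 149
Minimum is attained by (-3, 3), so q lies in its Voronoi cell.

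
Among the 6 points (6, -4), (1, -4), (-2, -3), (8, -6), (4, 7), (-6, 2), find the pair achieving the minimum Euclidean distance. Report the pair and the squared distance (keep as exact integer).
Pair = ((6, -4), (8, -6)); squared distance = 8

Compute all C(6, 2) = 15 pairwise squared distances (x_i − x_j)² + (y_i − y_j)². The minimum is 8, attained by the pair ((6, -4), (8, -6)).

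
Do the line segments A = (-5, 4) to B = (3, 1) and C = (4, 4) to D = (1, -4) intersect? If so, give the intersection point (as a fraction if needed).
Yes; intersection at (211/73, 76/73) (t = 72/73 on AB, s = 27/73 on CD)

Parametrize AB as A + t(B − A) = (-5 + 8 t, 4 + -3 t) and CD as C + s(D − C) = (4 + -3 s, 4 + -8 s). Solve the linear system for (t, s). Determinant = 73 ≠ 0, so a unique intersection of the containing lines exists. Solution: t = 72/73, s = 27/73 — both in [0, 1], so the segments cross. Intersection point: (211/73, 76/73).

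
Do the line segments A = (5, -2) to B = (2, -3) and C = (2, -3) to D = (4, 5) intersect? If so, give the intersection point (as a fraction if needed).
Yes; intersection at (2, -3) (t = 1 on AB, s = 0 on CD)

Parametrize AB as A + t(B − A) = (5 + -3 t, -2 + -1 t) and CD as C + s(D − C) = (2 + 2 s, -3 + 8 s). Solve the linear system for (t, s). Determinant = 22 ≠ 0, so a unique intersection of the containing lines exists. Solution: t = 1, s = 0 — both in [0, 1], so the segments cross. Intersection point: (2, -3).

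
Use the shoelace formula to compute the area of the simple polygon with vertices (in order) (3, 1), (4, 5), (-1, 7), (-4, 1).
Area = 32

Shoelace formula: Area = (1/2) |Σ_i (x_i · y_{i+1} − x_{i+1} · y_i)| (indices mod n). Compute each cross term:
  (3)(5) − (4)(1) = 11
  (4)(7) − (-1)(5) = 33
  (-1)(1) − (-4)(7) = 27
  (-4)(1) − (3)(1) = -7
Sum = 64, so (signed) Area = 64/2 = 32, |Area| = 32.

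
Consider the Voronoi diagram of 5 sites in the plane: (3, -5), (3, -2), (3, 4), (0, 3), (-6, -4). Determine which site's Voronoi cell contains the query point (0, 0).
Nearest site = (0, 3)

The Voronoi cell of site s contains exactly those query points closer to s than to any other site. Compute squared distances from q = (0, 0) to each site:
  (0 − 0)² + (3 − 0)² = 9
  (3 − 0)² + (-2 − 0)² = 13
  (3 − 0)² + (4 − 0)² = 25
  (3 − 0)² + (-5 − 0)² = 34
  (-6 − 0)² + (-4 − 0)² = 52
Minimum is attained by (0, 3), so q lies in its Voronoi cell.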